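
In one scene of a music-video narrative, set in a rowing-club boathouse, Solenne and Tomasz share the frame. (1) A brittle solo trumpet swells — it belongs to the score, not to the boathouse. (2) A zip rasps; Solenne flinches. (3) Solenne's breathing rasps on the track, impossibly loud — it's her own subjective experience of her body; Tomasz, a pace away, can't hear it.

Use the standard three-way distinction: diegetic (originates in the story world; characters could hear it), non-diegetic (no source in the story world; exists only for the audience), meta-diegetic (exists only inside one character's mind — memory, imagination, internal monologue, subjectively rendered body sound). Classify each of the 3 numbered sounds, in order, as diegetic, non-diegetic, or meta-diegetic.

(1) is non-diegetic: nothing in the boathouse produces it and the characters don't hear it — pure soundtrack.
(2) a zip is a real object/event in the scene's world → diegetic.
Sound (3): a subjective body sound — Solenne's private perception, inaudible to Tomasz, so meta-diegetic.

non-diegetic, diegetic, meta-diegetic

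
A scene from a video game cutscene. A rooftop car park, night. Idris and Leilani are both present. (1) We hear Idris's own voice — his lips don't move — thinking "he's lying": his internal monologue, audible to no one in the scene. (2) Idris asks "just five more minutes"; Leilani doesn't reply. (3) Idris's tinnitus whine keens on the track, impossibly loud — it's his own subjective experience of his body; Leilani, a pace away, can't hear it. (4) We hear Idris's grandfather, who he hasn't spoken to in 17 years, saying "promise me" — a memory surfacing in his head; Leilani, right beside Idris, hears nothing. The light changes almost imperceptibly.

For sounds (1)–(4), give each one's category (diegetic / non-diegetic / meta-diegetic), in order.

meta-diegetic, diegetic, meta-diegetic, meta-diegetic

(1) internal monologue — inside Idris's mind, not spoken into the scene → meta-diegetic.
Sound (2): Idris is a character speaking aloud in the scene, so diegetic.
(3) it's Idris's internal bodily sensation rendered as sound; only Idris 'hears' it → meta-diegetic.
(4) is meta-diegetic: it's Idris's recollection rendered as sound; the other character can't hear it.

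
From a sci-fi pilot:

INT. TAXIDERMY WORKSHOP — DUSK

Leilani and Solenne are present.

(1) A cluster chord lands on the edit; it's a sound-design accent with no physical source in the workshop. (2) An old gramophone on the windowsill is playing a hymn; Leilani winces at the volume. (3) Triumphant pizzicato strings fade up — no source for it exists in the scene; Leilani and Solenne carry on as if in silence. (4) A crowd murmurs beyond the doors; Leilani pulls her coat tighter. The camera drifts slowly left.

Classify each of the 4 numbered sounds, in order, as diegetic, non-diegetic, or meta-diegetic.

(1) an editorial stinger — it belongs to the cut, not the story world → non-diegetic.
(2) is diegetic: the music comes from an on-screen device that Leilani responds to.
(3) is non-diegetic: score with no on-screen or off-screen source; it exists for the audience alone.
Sound (4): it's the actual ambient sound of the location, so diegetic.

non-diegetic, diegetic, non-diegetic, diegetic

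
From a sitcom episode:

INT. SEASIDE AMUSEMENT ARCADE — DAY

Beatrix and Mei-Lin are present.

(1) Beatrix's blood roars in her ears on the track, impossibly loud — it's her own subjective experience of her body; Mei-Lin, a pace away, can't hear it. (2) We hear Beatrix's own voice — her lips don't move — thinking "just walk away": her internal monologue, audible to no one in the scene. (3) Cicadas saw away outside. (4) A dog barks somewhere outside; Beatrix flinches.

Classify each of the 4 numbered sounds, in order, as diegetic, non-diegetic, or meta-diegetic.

meta-diegetic, meta-diegetic, diegetic, diegetic

(1) point-of-audition from inside Beatrix's body; not a sound in the room → meta-diegetic.
Sound (2): internal monologue — inside Beatrix's mind, not spoken into the scene, so meta-diegetic.
(3) is diegetic: cicadas is part of the location's real environment.
(4) is diegetic: an in-world source (a dog); characters could hear it.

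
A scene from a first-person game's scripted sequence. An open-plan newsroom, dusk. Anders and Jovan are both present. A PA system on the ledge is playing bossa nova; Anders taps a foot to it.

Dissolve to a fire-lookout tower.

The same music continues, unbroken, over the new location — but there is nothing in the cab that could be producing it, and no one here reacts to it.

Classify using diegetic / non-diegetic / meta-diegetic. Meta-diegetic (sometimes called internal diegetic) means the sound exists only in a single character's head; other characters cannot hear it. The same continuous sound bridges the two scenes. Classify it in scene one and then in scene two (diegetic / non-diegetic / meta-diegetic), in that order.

diegetic, non-diegetic

Scene one: a PA system is an on-screen source and Anders reacts to it → diegetic.
Scene two: there is no source in the cab and no one hears it — it's now underscore → non-diegetic.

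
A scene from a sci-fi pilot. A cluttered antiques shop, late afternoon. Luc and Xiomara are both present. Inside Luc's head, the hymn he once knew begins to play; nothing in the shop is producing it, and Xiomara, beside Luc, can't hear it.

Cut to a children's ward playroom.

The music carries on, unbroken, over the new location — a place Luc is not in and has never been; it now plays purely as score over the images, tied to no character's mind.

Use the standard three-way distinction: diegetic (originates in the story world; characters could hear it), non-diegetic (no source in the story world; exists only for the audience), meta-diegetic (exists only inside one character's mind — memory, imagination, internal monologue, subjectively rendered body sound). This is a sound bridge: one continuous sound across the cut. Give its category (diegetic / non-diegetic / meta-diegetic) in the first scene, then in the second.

Scene one: the music exists only inside Luc's mind; Xiomara can't hear it → meta-diegetic.
Scene two: it's detached from Luc entirely and plays over unrelated images with no in-world source — conventional underscore → non-diegetic.

meta-diegetic, non-diegetic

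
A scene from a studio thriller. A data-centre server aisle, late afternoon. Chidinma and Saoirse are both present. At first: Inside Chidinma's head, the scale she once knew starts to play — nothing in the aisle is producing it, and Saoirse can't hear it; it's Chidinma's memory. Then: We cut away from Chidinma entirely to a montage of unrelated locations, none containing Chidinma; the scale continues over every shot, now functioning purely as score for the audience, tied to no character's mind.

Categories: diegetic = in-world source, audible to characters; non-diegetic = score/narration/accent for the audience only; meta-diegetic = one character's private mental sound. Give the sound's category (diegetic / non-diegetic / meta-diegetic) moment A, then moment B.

Moment A: the music lives inside Chidinma's mind alone; Saoirse can't hear it → meta-diegetic.
Moment B: once it plays over shots Chidinma isn't in, detached from any character's subjectivity, it's conventional underscore → non-diegetic.

meta-diegetic, non-diegetic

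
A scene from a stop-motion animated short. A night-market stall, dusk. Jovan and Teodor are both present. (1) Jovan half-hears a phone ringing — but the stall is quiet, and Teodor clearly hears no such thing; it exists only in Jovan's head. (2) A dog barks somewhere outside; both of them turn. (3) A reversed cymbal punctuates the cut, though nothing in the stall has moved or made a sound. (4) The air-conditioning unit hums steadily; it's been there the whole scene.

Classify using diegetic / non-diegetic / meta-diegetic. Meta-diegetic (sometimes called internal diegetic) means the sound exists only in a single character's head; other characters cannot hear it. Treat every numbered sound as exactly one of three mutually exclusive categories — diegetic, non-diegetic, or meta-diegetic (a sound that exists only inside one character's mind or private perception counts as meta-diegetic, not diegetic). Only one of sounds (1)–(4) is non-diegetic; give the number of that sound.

3

(1) is meta-diegetic: the sound is imagined by Jovan; nothing in the story world is producing it and Teodor can't hear it.
(2) is diegetic: an in-world source (a dog); characters could hear it.
Sound (3): nothing in the scene produces it; it's an accent added for the audience, so non-diegetic.
Sound (4): it's the actual ambient sound of the location, so diegetic.
Only (3) is non-diegetic.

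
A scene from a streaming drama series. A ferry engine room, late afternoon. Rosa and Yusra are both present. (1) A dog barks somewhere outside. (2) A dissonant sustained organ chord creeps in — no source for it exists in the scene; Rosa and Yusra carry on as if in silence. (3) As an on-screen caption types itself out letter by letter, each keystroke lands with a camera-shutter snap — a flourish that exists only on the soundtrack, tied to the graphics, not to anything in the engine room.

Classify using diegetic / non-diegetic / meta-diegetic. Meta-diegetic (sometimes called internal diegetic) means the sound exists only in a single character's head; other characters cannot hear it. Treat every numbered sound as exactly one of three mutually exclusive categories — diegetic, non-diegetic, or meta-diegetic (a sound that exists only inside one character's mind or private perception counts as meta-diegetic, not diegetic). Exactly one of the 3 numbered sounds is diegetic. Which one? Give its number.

1

(1) is diegetic: an in-world source (a dog); characters could hear it.
(2) score with no on-screen or off-screen source; it exists for the audience alone → non-diegetic.
(3) it accompanies on-screen graphics, not anything inside the story world → non-diegetic.
Only (1) is diegetic.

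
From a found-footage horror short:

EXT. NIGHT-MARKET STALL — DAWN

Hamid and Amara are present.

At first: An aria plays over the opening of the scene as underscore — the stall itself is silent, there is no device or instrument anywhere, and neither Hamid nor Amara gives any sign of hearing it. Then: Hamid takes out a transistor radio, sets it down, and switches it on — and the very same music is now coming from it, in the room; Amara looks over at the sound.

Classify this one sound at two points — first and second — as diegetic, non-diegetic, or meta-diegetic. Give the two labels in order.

non-diegetic, diegetic

First: no in-world source exists and no character can hear it — underscore → non-diegetic.
Second: a transistor radio is now a real source in the story world and the characters hear it → diegetic.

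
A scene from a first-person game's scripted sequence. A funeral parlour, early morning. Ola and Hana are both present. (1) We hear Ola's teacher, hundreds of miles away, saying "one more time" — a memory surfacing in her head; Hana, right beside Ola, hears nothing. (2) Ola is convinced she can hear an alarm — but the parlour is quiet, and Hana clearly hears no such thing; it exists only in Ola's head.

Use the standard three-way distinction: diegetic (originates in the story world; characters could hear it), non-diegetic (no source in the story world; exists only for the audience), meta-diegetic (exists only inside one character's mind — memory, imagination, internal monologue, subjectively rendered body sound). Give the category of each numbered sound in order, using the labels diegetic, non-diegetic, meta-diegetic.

Sound (1): a remembered line, private to Ola — not present in the room, not audible to Hana, so meta-diegetic.
(2) Ola alone 'hears' it — an imagined sound, not present in the space → meta-diegetic.

meta-diegetic, meta-diegetic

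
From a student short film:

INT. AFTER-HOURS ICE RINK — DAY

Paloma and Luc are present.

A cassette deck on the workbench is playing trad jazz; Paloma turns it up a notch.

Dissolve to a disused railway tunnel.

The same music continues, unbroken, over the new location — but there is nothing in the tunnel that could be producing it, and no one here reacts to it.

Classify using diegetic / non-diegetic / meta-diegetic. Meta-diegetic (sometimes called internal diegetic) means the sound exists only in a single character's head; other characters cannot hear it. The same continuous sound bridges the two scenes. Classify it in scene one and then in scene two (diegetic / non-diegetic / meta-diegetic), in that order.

Scene one: a cassette deck is an on-screen source and Paloma reacts to it → diegetic.
Scene two: there is no source in the tunnel and no one hears it — it's now underscore → non-diegetic.

diegetic, non-diegetic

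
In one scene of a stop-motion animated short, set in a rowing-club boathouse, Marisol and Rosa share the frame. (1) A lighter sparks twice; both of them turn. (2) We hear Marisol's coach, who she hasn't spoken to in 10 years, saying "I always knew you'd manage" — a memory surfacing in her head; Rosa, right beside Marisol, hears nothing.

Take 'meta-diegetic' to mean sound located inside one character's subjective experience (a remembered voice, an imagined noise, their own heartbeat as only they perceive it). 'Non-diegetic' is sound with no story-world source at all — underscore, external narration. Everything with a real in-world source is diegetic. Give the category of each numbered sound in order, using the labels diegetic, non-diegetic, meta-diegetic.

Sound (1): a lighter is a real object/event in the scene's world, so diegetic.
(2) is meta-diegetic: the voice is a memory playing only inside Marisol's mind; Rosa can't hear it.

diegetic, meta-diegetic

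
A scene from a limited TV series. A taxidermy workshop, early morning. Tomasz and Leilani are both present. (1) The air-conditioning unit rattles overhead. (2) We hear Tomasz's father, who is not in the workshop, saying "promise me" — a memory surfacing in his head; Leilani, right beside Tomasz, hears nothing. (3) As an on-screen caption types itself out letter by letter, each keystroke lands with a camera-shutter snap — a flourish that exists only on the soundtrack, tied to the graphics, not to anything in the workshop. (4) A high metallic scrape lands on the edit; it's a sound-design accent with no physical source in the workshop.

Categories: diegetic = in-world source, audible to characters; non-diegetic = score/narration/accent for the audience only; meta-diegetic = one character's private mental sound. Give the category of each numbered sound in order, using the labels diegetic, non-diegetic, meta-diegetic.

diegetic, meta-diegetic, non-diegetic, non-diegetic

(1) ambient/room sound belonging to the story's physical space → diegetic.
(2) is meta-diegetic: the voice is a memory playing only inside Tomasz's mind; Leilani can't hear it.
(3) it accompanies on-screen graphics, not anything inside the story world → non-diegetic.
(4) is non-diegetic: it's a sound-design accent with no in-world source; no one in the scene can hear it.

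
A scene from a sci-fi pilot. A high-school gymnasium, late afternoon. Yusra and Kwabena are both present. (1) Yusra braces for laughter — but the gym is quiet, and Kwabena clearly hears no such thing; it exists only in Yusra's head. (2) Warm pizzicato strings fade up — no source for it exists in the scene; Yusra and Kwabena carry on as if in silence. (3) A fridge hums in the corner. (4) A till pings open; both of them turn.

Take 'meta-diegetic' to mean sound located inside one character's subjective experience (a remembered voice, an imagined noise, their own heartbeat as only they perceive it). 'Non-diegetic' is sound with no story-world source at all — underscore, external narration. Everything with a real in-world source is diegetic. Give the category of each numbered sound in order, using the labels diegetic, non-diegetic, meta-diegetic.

Sound (1): Yusra alone 'hears' it — an imagined sound, not present in the space, so meta-diegetic.
(2) is non-diegetic: score with no on-screen or off-screen source; it exists for the audience alone.
Sound (3): it's the actual ambient sound of the location, so diegetic.
(4) the sound comes from a till physically present in the location → diegetic.

meta-diegetic, non-diegetic, diegetic, diegetic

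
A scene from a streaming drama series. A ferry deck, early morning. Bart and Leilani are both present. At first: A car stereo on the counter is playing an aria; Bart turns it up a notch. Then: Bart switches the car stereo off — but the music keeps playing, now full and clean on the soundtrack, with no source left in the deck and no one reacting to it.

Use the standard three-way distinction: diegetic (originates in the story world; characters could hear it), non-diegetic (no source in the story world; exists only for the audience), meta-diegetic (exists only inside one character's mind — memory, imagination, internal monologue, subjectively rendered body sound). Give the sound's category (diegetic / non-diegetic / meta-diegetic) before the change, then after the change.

diegetic, non-diegetic

Before the change: a car stereo is a real in-scene source and Bart reacts to it → diegetic.
After the change: there is no longer any in-world source and no one can hear it — it has become underscore → non-diegetic.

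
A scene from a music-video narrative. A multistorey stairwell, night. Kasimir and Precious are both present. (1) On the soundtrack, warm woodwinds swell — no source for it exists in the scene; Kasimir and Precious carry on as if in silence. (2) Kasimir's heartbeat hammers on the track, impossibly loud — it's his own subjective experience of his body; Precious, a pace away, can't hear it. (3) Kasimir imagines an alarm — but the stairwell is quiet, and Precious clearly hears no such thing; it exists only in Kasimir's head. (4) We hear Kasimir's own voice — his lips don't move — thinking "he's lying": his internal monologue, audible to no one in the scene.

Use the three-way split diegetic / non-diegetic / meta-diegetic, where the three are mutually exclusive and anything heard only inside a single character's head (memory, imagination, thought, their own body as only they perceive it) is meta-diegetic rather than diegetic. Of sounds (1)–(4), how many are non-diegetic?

Sound (1): nothing in the stairwell produces it and the characters don't hear it — pure soundtrack, so non-diegetic.
Sound (2): a subjective body sound — Kasimir's private perception, inaudible to Precious, so meta-diegetic.
(3) the sound is imagined by Kasimir; nothing in the story world is producing it and Precious can't hear it → meta-diegetic.
Sound (4): internal monologue — inside Kasimir's mind, not spoken into the scene, so meta-diegetic.
Non-diegetic: (1) — that's 1.

1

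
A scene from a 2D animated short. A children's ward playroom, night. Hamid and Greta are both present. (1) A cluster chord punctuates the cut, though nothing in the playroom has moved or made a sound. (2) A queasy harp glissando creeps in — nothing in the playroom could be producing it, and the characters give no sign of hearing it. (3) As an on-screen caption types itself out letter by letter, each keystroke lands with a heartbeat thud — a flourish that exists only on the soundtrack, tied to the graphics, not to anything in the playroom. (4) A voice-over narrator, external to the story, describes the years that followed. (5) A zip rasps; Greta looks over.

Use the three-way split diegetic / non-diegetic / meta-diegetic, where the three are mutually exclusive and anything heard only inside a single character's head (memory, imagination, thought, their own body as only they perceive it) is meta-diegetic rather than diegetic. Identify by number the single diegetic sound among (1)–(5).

5

(1) is non-diegetic: an editorial stinger — it belongs to the cut, not the story world.
Sound (2): it has no source in the story world and no character can hear it — it's underscore, so non-diegetic.
(3) it accompanies on-screen graphics, not anything inside the story world → non-diegetic.
(4) is non-diegetic: the narrator exists outside the story world, addressing only the audience.
(5) is diegetic: an in-world source (a zip); characters could hear it.
Only (5) is diegetic.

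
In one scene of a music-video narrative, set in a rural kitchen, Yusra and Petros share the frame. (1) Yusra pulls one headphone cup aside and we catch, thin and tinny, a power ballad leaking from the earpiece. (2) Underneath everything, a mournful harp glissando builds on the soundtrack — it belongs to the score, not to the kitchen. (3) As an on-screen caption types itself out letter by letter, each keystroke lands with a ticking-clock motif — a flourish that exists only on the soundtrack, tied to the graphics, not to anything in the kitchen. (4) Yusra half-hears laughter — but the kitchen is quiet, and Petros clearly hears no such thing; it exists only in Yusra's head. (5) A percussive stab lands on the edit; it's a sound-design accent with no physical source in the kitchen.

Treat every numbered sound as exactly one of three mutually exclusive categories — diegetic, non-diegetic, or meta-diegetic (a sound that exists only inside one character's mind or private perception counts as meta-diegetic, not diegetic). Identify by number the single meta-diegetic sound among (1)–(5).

(1) is diegetic: it's leaking from a physical pair of headphones in the scene.
Sound (2): it has no source in the story world and no character can hear it — it's underscore, so non-diegetic.
(3) sound married to a title/caption — outside the diegesis by definition → non-diegetic.
Sound (4): Yusra alone 'hears' it — an imagined sound, not present in the space, so meta-diegetic.
(5) it's a sound-design accent with no in-world source; no one in the scene can hear it → non-diegetic.
Only (4) is meta-diegetic.

4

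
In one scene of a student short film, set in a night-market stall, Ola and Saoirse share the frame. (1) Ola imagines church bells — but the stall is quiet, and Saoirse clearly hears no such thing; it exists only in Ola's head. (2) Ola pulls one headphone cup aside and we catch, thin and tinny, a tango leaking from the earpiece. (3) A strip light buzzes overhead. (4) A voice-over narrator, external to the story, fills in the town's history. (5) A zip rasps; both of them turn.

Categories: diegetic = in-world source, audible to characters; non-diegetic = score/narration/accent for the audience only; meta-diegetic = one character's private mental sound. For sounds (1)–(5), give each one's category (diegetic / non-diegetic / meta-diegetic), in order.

(1) is meta-diegetic: Ola alone 'hears' it — an imagined sound, not present in the space.
(2) the earpiece is a real device on Ola's head — source music → diegetic.
(3) is diegetic: a strip light is part of the location's real environment.
Sound (4): the narrator exists outside the story world, addressing only the audience, so non-diegetic.
(5) is diegetic: an in-world source (a zip); characters could hear it.

meta-diegetic, diegetic, diegetic, non-diegetic, diegetic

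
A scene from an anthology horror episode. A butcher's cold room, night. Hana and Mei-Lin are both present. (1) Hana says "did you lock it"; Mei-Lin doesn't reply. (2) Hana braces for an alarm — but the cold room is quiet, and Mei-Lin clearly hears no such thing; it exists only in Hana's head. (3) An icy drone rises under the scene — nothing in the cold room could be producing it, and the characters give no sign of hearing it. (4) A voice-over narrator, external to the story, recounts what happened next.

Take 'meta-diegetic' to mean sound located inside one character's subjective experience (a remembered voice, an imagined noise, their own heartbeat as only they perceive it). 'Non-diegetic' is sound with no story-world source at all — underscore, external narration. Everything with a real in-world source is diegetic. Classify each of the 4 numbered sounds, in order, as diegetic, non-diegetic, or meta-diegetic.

(1) is diegetic: on-screen dialogue — Hana speaks and Mei-Lin is there to hear.
(2) the sound is imagined by Hana; nothing in the story world is producing it and Mei-Lin can't hear it → meta-diegetic.
Sound (3): score with no on-screen or off-screen source; it exists for the audience alone, so non-diegetic.
(4) is non-diegetic: external voice-over — not a character, not heard by anyone in the scene.

diegetic, meta-diegetic, non-diegetic, non-diegetic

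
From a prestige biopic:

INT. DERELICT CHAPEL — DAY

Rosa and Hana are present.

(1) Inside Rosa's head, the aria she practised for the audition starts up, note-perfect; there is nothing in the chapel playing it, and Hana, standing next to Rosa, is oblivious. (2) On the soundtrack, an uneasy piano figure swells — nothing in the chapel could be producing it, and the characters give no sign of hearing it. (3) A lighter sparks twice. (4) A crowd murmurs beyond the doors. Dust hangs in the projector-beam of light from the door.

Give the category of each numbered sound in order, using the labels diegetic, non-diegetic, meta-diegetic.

meta-diegetic, non-diegetic, diegetic, diegetic

(1) it lives in Rosa's subjectivity, not in the chapel → meta-diegetic.
(2) is non-diegetic: score with no on-screen or off-screen source; it exists for the audience alone.
(3) is diegetic: an in-world source (a lighter); characters could hear it.
(4) a crowd is part of the location's real environment → diegetic.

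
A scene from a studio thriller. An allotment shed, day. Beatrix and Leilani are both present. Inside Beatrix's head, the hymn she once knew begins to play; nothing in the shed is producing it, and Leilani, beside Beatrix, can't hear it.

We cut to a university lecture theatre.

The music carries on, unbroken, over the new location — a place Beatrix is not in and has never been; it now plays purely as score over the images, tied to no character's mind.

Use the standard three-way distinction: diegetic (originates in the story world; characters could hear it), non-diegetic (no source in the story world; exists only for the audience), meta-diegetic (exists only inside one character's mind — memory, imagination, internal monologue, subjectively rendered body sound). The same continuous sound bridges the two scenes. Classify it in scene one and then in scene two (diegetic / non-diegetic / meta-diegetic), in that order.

Scene one: the music exists only inside Beatrix's mind; Leilani can't hear it → meta-diegetic.
Scene two: it's detached from Beatrix entirely and plays over unrelated images with no in-world source — conventional underscore → non-diegetic.

meta-diegetic, non-diegetic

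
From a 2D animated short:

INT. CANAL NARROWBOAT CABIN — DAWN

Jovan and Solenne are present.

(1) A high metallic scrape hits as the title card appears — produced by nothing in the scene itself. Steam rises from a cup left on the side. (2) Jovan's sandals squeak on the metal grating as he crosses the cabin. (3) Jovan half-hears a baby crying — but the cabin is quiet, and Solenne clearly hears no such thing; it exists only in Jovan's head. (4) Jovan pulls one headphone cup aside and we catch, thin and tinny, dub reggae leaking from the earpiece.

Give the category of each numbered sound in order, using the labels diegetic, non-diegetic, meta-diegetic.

non-diegetic, diegetic, meta-diegetic, diegetic

Sound (1): nothing in the scene produces it; it's an accent added for the audience, so non-diegetic.
(2) it's the physical sound of Jovan moving in the space → diegetic.
(3) is meta-diegetic: Jovan alone 'hears' it — an imagined sound, not present in the space.
(4) it's leaking from a physical pair of headphones in the scene → diegetic.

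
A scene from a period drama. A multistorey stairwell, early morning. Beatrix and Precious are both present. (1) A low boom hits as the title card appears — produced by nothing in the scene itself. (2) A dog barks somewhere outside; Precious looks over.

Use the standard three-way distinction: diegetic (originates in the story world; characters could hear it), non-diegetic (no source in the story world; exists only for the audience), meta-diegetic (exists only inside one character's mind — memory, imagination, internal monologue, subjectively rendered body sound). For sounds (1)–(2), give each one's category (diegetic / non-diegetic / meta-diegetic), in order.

non-diegetic, diegetic

(1) is non-diegetic: nothing in the scene produces it; it's an accent added for the audience.
(2) is diegetic: a dog is a real object/event in the scene's world.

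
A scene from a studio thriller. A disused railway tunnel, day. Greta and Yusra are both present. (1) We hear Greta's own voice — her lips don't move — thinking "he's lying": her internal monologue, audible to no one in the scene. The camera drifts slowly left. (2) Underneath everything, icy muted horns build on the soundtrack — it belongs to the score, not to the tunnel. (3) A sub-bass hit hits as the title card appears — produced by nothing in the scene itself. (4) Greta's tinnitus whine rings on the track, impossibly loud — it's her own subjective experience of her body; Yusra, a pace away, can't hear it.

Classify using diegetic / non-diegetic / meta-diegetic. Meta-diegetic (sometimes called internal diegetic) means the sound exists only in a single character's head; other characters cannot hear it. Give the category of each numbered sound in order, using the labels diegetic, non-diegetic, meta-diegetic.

meta-diegetic, non-diegetic, non-diegetic, meta-diegetic

Sound (1): it's Greta's unspoken thought, heard only by the audience via her subjectivity, so meta-diegetic.
Sound (2): it has no source in the story world and no character can hear it — it's underscore, so non-diegetic.
Sound (3): nothing in the scene produces it; it's an accent added for the audience, so non-diegetic.
(4) is meta-diegetic: it's Greta's internal bodily sensation rendered as sound; only Greta 'hears' it.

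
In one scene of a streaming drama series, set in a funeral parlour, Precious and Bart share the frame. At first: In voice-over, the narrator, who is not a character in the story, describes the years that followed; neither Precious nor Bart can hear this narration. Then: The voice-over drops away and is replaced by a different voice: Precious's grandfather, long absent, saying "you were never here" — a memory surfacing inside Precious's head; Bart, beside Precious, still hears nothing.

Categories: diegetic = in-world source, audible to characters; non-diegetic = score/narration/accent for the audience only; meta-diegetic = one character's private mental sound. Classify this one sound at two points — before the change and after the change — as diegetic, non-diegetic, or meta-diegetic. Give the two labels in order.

non-diegetic, meta-diegetic

Before the change: the external narrator addresses only the audience — outside the story world → non-diegetic.
After the change: the replacement voice is a memory inside Precious's mind specifically → meta-diegetic.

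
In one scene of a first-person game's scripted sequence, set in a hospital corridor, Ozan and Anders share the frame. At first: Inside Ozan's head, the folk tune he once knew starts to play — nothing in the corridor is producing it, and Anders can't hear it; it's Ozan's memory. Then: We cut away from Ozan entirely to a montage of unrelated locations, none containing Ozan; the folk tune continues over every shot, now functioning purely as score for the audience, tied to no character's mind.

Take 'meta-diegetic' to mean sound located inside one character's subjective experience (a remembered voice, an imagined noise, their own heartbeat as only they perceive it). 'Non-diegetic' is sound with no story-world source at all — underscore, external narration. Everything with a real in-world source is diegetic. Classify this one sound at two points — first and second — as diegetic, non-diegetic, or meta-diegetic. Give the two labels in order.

First: the music lives inside Ozan's mind alone; Anders can't hear it → meta-diegetic.
Second: once it plays over shots Ozan isn't in, detached from any character's subjectivity, it's conventional underscore → non-diegetic.

meta-diegetic, non-diegetic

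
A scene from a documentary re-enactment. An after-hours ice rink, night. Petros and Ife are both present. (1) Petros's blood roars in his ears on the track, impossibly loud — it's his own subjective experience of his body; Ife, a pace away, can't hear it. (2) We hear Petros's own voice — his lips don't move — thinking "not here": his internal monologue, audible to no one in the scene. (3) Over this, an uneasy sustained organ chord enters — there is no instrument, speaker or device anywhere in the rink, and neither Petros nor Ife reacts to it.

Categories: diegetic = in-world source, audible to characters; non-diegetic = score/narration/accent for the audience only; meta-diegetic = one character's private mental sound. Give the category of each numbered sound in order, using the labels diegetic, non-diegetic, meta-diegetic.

(1) is meta-diegetic: a subjective body sound — Petros's private perception, inaudible to Ife.
Sound (2): it's Petros's unspoken thought, heard only by the audience via his subjectivity, so meta-diegetic.
(3) is non-diegetic: it has no source in the story world and no character can hear it — it's underscore.

meta-diegetic, meta-diegetic, non-diegetic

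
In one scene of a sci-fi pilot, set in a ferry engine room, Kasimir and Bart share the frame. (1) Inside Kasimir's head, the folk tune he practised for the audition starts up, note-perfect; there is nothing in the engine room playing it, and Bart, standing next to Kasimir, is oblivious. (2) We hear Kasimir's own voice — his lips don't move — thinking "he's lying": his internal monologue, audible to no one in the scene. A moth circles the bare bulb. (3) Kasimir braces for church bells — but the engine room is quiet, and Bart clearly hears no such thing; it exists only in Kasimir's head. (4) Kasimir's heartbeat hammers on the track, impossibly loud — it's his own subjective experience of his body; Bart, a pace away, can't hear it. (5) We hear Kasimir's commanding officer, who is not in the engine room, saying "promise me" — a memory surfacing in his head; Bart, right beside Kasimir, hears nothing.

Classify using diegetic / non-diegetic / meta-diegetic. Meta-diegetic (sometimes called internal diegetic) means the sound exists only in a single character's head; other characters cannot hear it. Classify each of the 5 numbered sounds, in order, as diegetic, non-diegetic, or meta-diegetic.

(1) it lives in Kasimir's subjectivity, not in the engine room → meta-diegetic.
(2) internal monologue — inside Kasimir's mind, not spoken into the scene → meta-diegetic.
Sound (3): Kasimir alone 'hears' it — an imagined sound, not present in the space, so meta-diegetic.
Sound (4): it's Kasimir's internal bodily sensation rendered as sound; only Kasimir 'hears' it, so meta-diegetic.
Sound (5): a remembered line, private to Kasimir — not present in the room, not audible to Bart, so meta-diegetic.

meta-diegetic, meta-diegetic, meta-diegetic, meta-diegetic, meta-diegetic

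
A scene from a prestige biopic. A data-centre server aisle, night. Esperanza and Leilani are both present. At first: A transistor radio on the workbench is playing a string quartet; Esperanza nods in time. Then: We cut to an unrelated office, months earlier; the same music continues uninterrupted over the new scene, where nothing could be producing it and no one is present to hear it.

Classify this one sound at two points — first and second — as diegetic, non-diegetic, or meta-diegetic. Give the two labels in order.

diegetic, non-diegetic

First: a transistor radio is a real in-scene source and Esperanza reacts to it → diegetic.
Second: there is no longer any in-world source and no one can hear it — it has become underscore → non-diegetic.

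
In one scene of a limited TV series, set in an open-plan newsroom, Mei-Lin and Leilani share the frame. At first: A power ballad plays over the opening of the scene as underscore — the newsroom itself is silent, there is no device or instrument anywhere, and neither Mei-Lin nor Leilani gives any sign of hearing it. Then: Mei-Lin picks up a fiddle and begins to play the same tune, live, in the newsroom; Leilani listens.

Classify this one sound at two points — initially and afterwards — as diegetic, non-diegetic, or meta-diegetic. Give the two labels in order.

Initially: no in-world source exists and no character can hear it — underscore → non-diegetic.
Afterwards: a fiddle is now a real source in the story world and the characters hear it → diegetic.

non-diegetic, diegetic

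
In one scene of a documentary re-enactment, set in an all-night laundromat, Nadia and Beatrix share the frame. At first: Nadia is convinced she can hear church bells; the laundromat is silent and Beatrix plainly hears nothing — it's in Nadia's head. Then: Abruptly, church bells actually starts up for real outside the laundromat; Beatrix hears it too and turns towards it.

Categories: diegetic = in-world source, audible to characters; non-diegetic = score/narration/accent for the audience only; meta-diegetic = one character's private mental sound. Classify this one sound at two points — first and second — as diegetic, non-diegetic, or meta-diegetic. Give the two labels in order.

meta-diegetic, diegetic

First: only Nadia 'hears' it — imagined, in her mind → meta-diegetic.
Second: now there's a real external source and Beatrix hears it too — in the story world → diegetic.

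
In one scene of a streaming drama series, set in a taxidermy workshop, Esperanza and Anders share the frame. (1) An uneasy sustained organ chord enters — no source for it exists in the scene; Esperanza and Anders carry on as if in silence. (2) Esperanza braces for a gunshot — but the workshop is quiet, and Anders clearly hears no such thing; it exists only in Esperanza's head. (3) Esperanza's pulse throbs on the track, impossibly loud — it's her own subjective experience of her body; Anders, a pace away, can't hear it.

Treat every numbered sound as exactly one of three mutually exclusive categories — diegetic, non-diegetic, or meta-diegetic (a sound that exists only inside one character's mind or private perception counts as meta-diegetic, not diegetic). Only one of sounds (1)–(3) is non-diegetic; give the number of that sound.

(1) nothing in the workshop produces it and the characters don't hear it — pure soundtrack → non-diegetic.
Sound (2): subjective to Esperanza: the workshop is silent and Anders hears nothing, so meta-diegetic.
(3) is meta-diegetic: it's Esperanza's internal bodily sensation rendered as sound; only Esperanza 'hears' it.
Only (1) is non-diegetic.

1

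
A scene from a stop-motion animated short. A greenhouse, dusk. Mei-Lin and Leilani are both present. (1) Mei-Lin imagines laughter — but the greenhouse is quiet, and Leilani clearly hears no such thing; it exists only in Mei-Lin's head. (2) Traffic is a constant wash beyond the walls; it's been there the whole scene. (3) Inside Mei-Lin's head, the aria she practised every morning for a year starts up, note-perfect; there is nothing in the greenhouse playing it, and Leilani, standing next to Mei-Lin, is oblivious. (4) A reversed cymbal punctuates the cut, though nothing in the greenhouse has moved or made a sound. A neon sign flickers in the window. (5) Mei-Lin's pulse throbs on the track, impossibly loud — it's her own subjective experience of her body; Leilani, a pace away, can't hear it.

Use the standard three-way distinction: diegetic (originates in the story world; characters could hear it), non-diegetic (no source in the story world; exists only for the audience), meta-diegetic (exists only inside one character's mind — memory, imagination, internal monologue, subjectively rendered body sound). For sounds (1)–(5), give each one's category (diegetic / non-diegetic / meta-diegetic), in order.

Sound (1): Mei-Lin alone 'hears' it — an imagined sound, not present in the space, so meta-diegetic.
Sound (2): ambient/room sound belonging to the story's physical space, so diegetic.
Sound (3): the music is a memory playing inside Mei-Lin's mind alone; no real-world source, Leilani can't hear it, so meta-diegetic.
(4) is non-diegetic: it's a sound-design accent with no in-world source; no one in the scene can hear it.
(5) is meta-diegetic: point-of-audition from inside Mei-Lin's body; not a sound in the room.

meta-diegetic, diegetic, meta-diegetic, non-diegetic, meta-diegetic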